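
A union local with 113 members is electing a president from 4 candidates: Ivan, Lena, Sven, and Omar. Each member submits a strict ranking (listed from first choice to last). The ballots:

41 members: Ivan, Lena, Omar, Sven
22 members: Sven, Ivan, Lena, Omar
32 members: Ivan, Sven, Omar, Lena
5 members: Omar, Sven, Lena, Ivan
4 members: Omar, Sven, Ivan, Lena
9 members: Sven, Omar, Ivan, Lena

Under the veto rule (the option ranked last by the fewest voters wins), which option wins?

Last-place votes: Ivan 5, Lena 45, Sven 41, Omar 22.
Ivan is ranked last by the fewest voters, so Ivan wins.

Ivan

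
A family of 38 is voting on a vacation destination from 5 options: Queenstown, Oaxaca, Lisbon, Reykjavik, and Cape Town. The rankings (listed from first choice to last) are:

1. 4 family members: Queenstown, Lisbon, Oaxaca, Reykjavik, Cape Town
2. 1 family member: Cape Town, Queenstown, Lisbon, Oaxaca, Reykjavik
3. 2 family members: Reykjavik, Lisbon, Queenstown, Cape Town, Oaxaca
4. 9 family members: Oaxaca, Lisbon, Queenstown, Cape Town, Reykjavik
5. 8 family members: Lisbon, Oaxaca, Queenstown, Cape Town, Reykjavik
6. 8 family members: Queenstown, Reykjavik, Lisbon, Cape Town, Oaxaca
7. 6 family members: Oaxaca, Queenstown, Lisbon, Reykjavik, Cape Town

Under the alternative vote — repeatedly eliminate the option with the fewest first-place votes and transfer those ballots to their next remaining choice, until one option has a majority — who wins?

Oaxaca

Round 1: Queenstown 12, Oaxaca 15, Lisbon 8, Reykjavik 2, Cape Town 1. Eliminate Cape Town.
Round 2: Queenstown 13, Oaxaca 15, Lisbon 8, Reykjavik 2. Eliminate Reykjavik.
Round 3: Queenstown 13, Oaxaca 15, Lisbon 10. Eliminate Lisbon.
Round 4: Queenstown 15, Oaxaca 23. Oaxaca has a majority.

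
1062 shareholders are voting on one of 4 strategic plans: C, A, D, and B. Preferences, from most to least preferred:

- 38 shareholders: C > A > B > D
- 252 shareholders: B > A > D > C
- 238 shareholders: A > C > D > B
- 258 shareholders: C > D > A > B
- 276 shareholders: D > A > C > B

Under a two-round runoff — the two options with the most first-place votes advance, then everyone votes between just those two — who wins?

Round 1 first-place votes: C 296, A 238, D 276, B 252.
C and D advance.
Runoff: C is preferred to D by 534 voters; D by 528.
C wins the runoff.

C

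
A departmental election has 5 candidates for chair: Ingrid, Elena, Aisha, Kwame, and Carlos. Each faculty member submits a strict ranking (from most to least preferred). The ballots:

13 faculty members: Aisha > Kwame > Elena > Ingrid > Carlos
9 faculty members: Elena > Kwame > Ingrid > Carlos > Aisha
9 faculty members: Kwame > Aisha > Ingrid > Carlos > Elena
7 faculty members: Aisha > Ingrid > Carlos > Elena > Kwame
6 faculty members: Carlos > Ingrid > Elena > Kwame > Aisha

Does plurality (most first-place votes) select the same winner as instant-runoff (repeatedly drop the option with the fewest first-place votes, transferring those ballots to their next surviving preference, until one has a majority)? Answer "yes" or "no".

Plurality — first-place votes: Ingrid 0, Elena 9, Aisha 20, Kwame 9, Carlos 6. Winner: Aisha.
Instant-runoff — R1 Ingrid 0, Elena 9, Aisha 20, Kwame 9, Carlos 6 (Ingrid out); R2 Elena 9, Aisha 20, Kwame 9, Carlos 6 (Carlos out); R3 Elena 15, Aisha 20, Kwame 9 (Kwame out); R4 Elena 15, Aisha 29 (Aisha winner). Winner: Aisha.
The two methods agree.

yes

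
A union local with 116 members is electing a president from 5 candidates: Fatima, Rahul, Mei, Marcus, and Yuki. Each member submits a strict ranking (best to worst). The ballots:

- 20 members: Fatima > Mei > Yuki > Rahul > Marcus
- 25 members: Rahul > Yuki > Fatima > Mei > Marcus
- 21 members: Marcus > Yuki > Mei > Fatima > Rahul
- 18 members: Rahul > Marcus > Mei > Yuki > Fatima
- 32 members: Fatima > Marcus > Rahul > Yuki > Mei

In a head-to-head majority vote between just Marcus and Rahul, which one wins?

Voters preferring Marcus to Rahul: 53; preferring Rahul to Marcus: 63.
Rahul wins the head-to-head.

Rahul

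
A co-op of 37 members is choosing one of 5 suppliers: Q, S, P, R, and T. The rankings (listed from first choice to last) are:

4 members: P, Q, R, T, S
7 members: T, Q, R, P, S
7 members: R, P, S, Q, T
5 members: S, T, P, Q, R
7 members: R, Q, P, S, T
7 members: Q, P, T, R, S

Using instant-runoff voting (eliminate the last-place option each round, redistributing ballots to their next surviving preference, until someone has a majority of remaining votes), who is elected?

Round 1: Q 7, S 5, P 4, R 14, T 7. Eliminate P.
Round 2: Q 11, S 5, R 14, T 7. Eliminate S.
Round 3: Q 11, R 14, T 12. Eliminate Q.
Round 4: R 18, T 19. T has a majority.

T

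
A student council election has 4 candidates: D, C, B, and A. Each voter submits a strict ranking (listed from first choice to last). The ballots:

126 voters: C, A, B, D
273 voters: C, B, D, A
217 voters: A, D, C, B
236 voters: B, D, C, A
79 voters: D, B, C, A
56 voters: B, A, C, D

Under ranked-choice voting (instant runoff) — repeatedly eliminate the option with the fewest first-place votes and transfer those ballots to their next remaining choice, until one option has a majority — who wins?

Round 1: D 79, C 399, B 292, A 217. Eliminate D.
Round 2: C 399, B 371, A 217. Eliminate A.
Round 3: C 616, B 371. C has a majority.

C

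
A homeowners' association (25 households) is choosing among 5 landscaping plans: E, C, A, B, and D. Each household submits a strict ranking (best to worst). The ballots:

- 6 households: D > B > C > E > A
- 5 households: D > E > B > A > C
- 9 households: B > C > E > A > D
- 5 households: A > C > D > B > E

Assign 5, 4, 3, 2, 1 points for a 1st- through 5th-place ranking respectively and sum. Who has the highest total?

B

E: 6·2 + 5·4 + 9·3 + 5·1 = 64
C: 6·3 + 5·1 + 9·4 + 5·4 = 79
A: 6·1 + 5·2 + 9·2 + 5·5 = 59
B: 6·4 + 5·3 + 9·5 + 5·2 = 94
D: 6·5 + 5·5 + 9·1 + 5·3 = 79
B has the highest Borda score (94).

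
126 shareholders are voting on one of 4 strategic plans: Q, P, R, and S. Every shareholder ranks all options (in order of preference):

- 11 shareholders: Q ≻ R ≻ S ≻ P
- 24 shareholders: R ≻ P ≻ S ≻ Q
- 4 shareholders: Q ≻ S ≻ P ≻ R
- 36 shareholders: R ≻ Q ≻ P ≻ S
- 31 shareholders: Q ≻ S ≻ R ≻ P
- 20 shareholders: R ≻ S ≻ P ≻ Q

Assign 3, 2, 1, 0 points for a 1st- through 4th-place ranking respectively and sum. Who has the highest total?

R

Q: 11·3 + 24·0 + 4·3 + 36·2 + 31·3 + 20·0 = 210
P: 11·0 + 24·2 + 4·1 + 36·1 + 31·0 + 20·1 = 108
R: 11·2 + 24·3 + 4·0 + 36·3 + 31·1 + 20·3 = 293
S: 11·1 + 24·1 + 4·2 + 36·0 + 31·2 + 20·2 = 145
R has the highest Borda score (293).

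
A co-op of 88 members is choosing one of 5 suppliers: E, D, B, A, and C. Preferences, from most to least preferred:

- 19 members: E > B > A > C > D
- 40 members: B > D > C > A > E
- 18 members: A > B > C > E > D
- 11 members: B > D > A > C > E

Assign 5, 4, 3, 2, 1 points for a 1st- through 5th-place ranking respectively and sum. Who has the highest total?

E: 19·5 + 40·1 + 18·2 + 11·1 = 182
D: 19·1 + 40·4 + 18·1 + 11·4 = 241
B: 19·4 + 40·5 + 18·4 + 11·5 = 403
A: 19·3 + 40·2 + 18·5 + 11·3 = 260
C: 19·2 + 40·3 + 18·3 + 11·2 = 234
B has the highest Borda score (403).

B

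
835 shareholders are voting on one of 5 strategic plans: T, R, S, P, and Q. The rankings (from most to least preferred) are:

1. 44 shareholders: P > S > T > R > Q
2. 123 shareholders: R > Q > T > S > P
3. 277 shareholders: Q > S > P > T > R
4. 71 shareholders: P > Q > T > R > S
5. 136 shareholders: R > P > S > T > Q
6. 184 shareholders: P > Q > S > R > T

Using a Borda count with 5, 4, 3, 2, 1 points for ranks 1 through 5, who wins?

T: 44·3 + 123·3 + 277·2 + 71·3 + 136·2 + 184·1 = 1724
R: 44·2 + 123·5 + 277·1 + 71·2 + 136·5 + 184·2 = 2170
S: 44·4 + 123·2 + 277·4 + 71·1 + 136·3 + 184·3 = 2561
P: 44·5 + 123·1 + 277·3 + 71·5 + 136·4 + 184·5 = 2993
Q: 44·1 + 123·4 + 277·5 + 71·4 + 136·1 + 184·4 = 3077
Q has the highest Borda score (3077).

Q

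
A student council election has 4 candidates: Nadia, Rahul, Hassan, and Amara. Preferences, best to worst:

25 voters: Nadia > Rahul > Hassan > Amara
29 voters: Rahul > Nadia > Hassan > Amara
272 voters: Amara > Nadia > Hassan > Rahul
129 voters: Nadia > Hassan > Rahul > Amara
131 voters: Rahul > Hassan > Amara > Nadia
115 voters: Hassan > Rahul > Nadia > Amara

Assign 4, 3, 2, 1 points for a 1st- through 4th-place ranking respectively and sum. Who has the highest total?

Nadia: 25·4 + 29·3 + 272·3 + 129·4 + 131·1 + 115·2 = 1880
Rahul: 25·3 + 29·4 + 272·1 + 129·2 + 131·4 + 115·3 = 1590
Hassan: 25·2 + 29·2 + 272·2 + 129·3 + 131·3 + 115·4 = 1892
Amara: 25·1 + 29·1 + 272·4 + 129·1 + 131·2 + 115·1 = 1648
Hassan has the highest Borda score (1892).

Hassan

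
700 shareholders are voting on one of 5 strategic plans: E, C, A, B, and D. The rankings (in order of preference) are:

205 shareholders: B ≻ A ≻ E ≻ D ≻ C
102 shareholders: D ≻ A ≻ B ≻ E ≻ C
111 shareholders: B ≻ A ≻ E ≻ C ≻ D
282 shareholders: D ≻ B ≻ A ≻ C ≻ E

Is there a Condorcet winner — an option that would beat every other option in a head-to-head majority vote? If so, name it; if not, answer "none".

D

D vs E: 384–316 for D.
D vs C: 589–111 for D.
D vs A: 384–316 for D.
D vs B: 384–316 for D.
D beats every other option head-to-head.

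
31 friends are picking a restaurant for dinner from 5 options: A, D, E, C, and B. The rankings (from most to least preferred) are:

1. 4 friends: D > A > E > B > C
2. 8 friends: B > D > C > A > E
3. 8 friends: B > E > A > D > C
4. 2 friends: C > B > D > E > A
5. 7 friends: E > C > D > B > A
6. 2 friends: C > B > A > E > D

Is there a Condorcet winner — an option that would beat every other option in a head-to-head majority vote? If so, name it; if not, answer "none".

B vs A: 27–4 for B.
B vs D: 20–11 for B.
B vs E: 20–11 for B.
B vs C: 20–11 for B.
B beats every other option head-to-head.

B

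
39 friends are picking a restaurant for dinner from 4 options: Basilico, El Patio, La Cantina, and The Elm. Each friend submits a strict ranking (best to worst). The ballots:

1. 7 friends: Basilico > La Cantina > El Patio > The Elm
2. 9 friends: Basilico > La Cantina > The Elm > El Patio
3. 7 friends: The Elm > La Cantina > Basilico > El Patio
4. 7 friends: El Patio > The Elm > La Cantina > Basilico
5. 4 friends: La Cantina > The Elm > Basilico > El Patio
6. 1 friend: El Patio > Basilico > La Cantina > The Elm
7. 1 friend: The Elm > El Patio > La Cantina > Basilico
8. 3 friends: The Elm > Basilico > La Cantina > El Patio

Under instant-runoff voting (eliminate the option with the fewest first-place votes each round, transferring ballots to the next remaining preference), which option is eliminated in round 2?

Round 1: Basilico 16, El Patio 8, La Cantina 4, The Elm 11. Eliminate La Cantina.
Round 2: Basilico 16, El Patio 8, The Elm 15. Eliminate El Patio.

El Patio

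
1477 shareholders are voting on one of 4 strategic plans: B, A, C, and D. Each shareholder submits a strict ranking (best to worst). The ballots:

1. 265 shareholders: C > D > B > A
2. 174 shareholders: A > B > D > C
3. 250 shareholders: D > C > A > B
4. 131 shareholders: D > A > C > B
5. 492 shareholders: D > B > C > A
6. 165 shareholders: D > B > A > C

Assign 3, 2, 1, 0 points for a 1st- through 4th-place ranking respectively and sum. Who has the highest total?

B: 265·1 + 174·2 + 250·0 + 131·0 + 492·2 + 165·2 = 1927
A: 265·0 + 174·3 + 250·1 + 131·2 + 492·0 + 165·1 = 1199
C: 265·3 + 174·0 + 250·2 + 131·1 + 492·1 + 165·0 = 1918
D: 265·2 + 174·1 + 250·3 + 131·3 + 492·3 + 165·3 = 3818
D has the highest Borda score (3818).

D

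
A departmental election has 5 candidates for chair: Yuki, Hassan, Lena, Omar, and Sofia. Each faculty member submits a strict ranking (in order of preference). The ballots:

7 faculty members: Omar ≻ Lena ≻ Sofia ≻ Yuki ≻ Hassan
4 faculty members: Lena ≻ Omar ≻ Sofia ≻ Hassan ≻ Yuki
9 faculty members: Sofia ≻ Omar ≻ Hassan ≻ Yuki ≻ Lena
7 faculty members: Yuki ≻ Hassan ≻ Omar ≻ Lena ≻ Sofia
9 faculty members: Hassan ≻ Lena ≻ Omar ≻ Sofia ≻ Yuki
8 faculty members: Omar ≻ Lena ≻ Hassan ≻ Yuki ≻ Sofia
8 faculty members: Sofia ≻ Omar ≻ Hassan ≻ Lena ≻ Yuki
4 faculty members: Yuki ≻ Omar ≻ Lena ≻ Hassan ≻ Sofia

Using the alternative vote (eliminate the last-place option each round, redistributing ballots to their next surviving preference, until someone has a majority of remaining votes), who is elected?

Omar

Round 1: Yuki 11, Hassan 9, Lena 4, Omar 15, Sofia 17. Eliminate Lena.
Round 2: Yuki 11, Hassan 9, Omar 19, Sofia 17. Eliminate Hassan.
Round 3: Yuki 11, Omar 28, Sofia 17. Eliminate Yuki.
Round 4: Omar 39, Sofia 17. Omar has a majority.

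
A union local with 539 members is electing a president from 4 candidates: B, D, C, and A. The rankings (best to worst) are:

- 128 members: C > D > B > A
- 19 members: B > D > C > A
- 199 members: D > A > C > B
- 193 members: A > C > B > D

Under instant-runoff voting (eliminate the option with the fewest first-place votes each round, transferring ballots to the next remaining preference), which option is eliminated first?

B

Round 1: B 19, D 199, C 128, A 193. Eliminate B.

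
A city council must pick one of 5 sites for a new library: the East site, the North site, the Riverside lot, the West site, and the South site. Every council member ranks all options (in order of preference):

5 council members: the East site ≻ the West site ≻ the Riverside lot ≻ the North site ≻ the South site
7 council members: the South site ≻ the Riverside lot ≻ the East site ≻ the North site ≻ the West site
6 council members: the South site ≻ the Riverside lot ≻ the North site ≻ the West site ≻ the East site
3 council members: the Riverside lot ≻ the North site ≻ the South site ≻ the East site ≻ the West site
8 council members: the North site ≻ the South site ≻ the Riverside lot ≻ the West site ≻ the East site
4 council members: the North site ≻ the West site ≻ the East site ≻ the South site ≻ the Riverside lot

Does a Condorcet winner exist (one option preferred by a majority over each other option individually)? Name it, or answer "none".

none

Checking pairwise contests:
the North site beats the East site 21–12.
the Riverside lot beats the North site 21–12.
the South site beats the Riverside lot 25–8.
the North site beats the West site 28–5.
the North site beats the South site 20–13.
Every option loses at least one head-to-head, so there is no Condorcet winner.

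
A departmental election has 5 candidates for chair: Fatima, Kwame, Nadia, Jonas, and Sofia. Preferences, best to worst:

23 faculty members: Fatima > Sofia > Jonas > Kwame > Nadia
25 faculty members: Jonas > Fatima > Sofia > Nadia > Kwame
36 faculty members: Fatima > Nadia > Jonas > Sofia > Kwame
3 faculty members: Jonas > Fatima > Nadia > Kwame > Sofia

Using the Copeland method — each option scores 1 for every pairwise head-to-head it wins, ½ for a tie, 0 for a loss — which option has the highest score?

Fatima

Fatima: beats Kwame, Nadia, Jonas, and Sofia → score 4.
Kwame: loses to Fatima, Nadia, Jonas, and Sofia → score 0.
Nadia: beats Kwame; loses to Fatima, Jonas, and Sofia → score 1.
Jonas: beats Kwame, Nadia, and Sofia; loses to Fatima → score 3.
Sofia: beats Kwame and Nadia; loses to Fatima and Jonas → score 2.
Fatima has the best pairwise record.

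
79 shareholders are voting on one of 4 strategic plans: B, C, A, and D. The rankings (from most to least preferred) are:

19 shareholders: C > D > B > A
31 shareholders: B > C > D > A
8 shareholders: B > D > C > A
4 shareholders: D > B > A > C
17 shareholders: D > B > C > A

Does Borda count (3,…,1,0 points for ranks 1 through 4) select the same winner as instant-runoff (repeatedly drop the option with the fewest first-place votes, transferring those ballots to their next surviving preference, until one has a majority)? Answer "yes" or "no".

Borda — scores: B 178, C 144, A 4, D 148. Winner: B.
Instant-runoff — R1 B 39, C 19, A 0, D 21 (A out); R2 B 39, C 19, D 21 (C out); R3 B 39, D 40 (D winner). Winner: D.
The two methods disagree.

no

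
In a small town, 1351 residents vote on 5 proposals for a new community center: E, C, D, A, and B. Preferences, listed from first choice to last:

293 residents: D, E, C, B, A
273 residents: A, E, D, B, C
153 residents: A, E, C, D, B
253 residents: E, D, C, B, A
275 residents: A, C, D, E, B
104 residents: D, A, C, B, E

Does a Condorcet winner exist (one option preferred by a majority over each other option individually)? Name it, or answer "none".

A vs E: 805–546 for A.
A vs C: 805–546 for A.
A vs D: 701–650 for A.
A vs B: 805–546 for A.
A beats every other option head-to-head.

A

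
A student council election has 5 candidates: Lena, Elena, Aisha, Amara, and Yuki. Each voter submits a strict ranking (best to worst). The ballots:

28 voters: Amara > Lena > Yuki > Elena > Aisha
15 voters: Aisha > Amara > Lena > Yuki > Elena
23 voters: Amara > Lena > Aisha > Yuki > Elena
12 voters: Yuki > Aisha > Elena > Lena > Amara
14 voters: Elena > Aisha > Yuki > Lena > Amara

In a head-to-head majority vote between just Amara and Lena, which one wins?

Amara

Voters preferring Amara to Lena: 66; preferring Lena to Amara: 26.
Amara wins the head-to-head.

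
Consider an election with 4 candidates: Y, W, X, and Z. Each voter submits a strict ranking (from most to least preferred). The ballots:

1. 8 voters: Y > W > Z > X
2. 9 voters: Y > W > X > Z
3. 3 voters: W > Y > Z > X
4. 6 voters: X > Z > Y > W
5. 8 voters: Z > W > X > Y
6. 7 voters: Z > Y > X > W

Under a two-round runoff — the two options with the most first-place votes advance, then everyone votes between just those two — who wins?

Z

Round 1 first-place votes: Y 17, W 3, X 6, Z 15.
Y and Z advance.
Runoff: Y is preferred to Z by 20 voters; Z by 21.
Z wins the runoff.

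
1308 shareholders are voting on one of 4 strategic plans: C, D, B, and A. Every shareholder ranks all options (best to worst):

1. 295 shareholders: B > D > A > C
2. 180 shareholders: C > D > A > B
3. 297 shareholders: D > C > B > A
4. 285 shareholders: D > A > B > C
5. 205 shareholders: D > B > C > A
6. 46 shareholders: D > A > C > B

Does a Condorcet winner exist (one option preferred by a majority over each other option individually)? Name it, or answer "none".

D vs C: 1128–180 for D.
D vs B: 1013–295 for D.
D vs A: 1308–0 for D.
D beats every other option head-to-head.

D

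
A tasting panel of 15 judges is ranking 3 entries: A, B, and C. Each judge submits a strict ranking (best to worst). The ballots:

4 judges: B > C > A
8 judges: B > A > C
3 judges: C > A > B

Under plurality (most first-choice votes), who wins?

B

First-place votes: A 0, B 12, C 3.
B has the most first-place votes.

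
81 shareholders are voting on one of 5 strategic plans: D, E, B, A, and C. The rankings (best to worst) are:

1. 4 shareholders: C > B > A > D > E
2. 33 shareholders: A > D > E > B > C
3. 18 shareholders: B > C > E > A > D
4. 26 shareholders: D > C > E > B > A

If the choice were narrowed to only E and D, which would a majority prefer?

Voters preferring E to D: 18; preferring D to E: 63.
D wins the head-to-head.

D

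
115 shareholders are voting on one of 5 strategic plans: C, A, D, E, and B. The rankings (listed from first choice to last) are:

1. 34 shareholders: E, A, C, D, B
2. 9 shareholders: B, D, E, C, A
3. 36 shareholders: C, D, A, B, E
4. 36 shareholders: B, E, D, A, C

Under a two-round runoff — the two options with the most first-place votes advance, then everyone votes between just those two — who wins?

Round 1 first-place votes: C 36, A 0, D 0, E 34, B 45.
B and C advance.
Runoff: B is preferred to C by 45 voters; C by 70.
C wins the runoff.

C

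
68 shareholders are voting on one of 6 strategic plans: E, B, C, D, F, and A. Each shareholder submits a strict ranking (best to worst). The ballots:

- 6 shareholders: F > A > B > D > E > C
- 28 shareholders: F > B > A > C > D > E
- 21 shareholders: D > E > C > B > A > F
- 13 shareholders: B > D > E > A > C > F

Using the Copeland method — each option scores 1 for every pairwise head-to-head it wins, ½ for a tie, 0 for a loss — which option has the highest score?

E: beats C; ties F and A; loses to B and D → score 2.
B: beats E, C, D, and A; ties F → score 4.5.
C: ties F; loses to E, B, D, and A → score 0.5.
D: beats E and C; ties F and A; loses to B → score 3.
F: ties E, B, C, D, and A → score 2.5.
A: beats C; ties E, D, and F; loses to B → score 2.5.
B has the best pairwise record.

B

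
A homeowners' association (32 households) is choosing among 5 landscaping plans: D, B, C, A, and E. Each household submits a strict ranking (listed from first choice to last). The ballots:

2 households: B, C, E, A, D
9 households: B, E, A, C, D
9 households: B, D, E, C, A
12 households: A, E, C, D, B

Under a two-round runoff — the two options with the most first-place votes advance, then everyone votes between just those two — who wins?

B

Round 1 first-place votes: D 0, B 20, C 0, A 12, E 0.
B and A advance.
Runoff: B is preferred to A by 20 voters; A by 12.
B wins the runoff.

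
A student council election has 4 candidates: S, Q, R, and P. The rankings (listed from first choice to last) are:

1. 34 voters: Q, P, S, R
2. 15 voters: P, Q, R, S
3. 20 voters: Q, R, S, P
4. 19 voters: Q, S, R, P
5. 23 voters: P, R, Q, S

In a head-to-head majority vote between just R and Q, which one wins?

Q

Voters preferring R to Q: 23; preferring Q to R: 88.
Q wins the head-to-head.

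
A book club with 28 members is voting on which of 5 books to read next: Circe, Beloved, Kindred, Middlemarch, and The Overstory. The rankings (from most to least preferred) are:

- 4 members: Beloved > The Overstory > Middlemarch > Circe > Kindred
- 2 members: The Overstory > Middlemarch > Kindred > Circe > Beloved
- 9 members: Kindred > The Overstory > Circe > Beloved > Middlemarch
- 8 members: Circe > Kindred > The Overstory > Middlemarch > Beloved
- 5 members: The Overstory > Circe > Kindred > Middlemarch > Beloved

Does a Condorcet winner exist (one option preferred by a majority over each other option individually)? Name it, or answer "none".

Checking pairwise contests:
The Overstory beats Circe 20–8.
Circe beats Beloved 24–4.
Circe beats Kindred 17–11.
Circe beats Middlemarch 22–6.
Kindred beats The Overstory 17–11.
Every option loses at least one head-to-head, so there is no Condorcet winner.

none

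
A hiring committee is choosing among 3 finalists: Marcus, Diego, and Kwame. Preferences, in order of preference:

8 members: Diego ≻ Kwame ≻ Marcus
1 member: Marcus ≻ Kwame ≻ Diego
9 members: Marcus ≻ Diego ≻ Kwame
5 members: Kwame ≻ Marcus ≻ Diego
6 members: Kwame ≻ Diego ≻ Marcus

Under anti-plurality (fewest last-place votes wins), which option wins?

Diego

Last-place votes: Marcus 14, Diego 6, Kwame 9.
Diego is ranked last by the fewest voters, so Diego wins.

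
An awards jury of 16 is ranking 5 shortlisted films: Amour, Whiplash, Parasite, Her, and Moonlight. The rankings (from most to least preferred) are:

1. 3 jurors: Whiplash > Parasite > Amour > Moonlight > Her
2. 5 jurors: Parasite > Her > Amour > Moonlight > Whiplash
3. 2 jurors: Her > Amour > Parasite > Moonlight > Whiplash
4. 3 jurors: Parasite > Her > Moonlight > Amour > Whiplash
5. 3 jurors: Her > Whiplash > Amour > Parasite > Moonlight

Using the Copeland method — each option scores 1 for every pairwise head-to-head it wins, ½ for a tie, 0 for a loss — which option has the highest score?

Parasite

Amour: beats Whiplash and Moonlight; loses to Parasite and Her → score 2.
Whiplash: loses to Amour, Parasite, Her, and Moonlight → score 0.
Parasite: beats Amour, Whiplash, Her, and Moonlight → score 4.
Her: beats Amour, Whiplash, and Moonlight; loses to Parasite → score 3.
Moonlight: beats Whiplash; loses to Amour, Parasite, and Her → score 1.
Parasite has the best pairwise record.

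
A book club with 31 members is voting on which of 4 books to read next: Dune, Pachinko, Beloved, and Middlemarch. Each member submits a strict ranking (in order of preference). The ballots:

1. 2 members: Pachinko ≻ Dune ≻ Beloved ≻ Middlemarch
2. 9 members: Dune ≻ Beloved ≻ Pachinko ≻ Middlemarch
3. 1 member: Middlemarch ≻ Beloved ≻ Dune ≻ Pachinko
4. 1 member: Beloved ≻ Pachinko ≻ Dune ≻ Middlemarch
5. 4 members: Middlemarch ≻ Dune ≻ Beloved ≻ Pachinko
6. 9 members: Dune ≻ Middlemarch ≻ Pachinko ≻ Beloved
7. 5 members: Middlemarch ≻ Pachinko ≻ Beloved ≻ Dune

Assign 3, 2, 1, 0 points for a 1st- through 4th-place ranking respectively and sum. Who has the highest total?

Dune

Dune: 2·2 + 9·3 + 1·1 + 1·1 + 4·2 + 9·3 + 5·0 = 68
Pachinko: 2·3 + 9·1 + 1·0 + 1·2 + 4·0 + 9·1 + 5·2 = 36
Beloved: 2·1 + 9·2 + 1·2 + 1·3 + 4·1 + 9·0 + 5·1 = 34
Middlemarch: 2·0 + 9·0 + 1·3 + 1·0 + 4·3 + 9·2 + 5·3 = 48
Dune has the highest Borda score (68).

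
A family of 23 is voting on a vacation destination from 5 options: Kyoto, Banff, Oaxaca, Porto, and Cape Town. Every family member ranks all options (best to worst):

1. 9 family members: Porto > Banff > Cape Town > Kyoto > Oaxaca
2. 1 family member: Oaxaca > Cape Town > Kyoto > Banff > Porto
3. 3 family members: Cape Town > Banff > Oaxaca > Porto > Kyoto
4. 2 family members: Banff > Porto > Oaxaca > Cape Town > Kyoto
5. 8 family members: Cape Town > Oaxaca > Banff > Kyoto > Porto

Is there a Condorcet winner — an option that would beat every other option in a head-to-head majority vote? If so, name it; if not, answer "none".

Cape Town

Cape Town vs Kyoto: 23–0 for Cape Town.
Cape Town vs Banff: 12–11 for Cape Town.
Cape Town vs Oaxaca: 20–3 for Cape Town.
Cape Town vs Porto: 12–11 for Cape Town.
Cape Town beats every other option head-to-head.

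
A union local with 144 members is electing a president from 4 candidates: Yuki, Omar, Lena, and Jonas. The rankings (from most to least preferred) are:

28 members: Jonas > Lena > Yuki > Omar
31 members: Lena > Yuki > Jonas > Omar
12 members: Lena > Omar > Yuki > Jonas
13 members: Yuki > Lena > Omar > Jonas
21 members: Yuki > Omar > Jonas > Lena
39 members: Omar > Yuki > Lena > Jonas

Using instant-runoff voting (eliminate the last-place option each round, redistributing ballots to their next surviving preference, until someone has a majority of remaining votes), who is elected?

Lena

Round 1: Yuki 34, Omar 39, Lena 43, Jonas 28. Eliminate Jonas.
Round 2: Yuki 34, Omar 39, Lena 71. Eliminate Yuki.
Round 3: Omar 60, Lena 84. Lena has a majority.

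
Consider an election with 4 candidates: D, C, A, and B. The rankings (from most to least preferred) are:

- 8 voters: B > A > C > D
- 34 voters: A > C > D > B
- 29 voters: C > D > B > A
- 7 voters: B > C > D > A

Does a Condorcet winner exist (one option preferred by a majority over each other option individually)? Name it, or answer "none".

Checking pairwise contests:
C beats D 78–0.
A beats C 42–36.
B beats A 44–34.
D beats B 63–15.
Every option loses at least one head-to-head, so there is no Condorcet winner.

none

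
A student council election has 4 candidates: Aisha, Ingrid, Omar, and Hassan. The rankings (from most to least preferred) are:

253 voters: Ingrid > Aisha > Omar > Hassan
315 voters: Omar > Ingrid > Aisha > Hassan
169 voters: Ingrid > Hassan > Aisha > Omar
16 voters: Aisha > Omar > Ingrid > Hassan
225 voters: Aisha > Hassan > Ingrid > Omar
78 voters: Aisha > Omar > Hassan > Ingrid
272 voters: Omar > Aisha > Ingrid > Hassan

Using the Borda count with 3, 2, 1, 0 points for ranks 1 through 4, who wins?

Aisha: 253·2 + 315·1 + 169·1 + 16·3 + 225·3 + 78·3 + 272·2 = 2491
Ingrid: 253·3 + 315·2 + 169·3 + 16·1 + 225·1 + 78·0 + 272·1 = 2409
Omar: 253·1 + 315·3 + 169·0 + 16·2 + 225·0 + 78·2 + 272·3 = 2202
Hassan: 253·0 + 315·0 + 169·2 + 16·0 + 225·2 + 78·1 + 272·0 = 866
Aisha has the highest Borda score (2491).

Aisha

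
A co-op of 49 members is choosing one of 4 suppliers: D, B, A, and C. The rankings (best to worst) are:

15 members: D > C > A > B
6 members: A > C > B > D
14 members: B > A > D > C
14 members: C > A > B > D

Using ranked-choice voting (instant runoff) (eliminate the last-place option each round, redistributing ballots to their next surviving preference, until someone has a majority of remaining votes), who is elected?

Round 1: D 15, B 14, A 6, C 14. Eliminate A.
Round 2: D 15, B 14, C 20. Eliminate B.
Round 3: D 29, C 20. D has a majority.

D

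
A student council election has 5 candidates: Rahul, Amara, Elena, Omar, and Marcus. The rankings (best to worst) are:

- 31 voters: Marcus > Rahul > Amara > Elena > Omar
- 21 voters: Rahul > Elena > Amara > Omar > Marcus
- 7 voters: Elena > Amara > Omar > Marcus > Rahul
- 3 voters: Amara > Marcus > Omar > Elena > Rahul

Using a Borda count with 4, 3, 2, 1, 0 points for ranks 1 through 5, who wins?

Rahul

Rahul: 31·3 + 21·4 + 7·0 + 3·0 = 177
Amara: 31·2 + 21·2 + 7·3 + 3·4 = 137
Elena: 31·1 + 21·3 + 7·4 + 3·1 = 125
Omar: 31·0 + 21·1 + 7·2 + 3·2 = 41
Marcus: 31·4 + 21·0 + 7·1 + 3·3 = 140
Rahul has the highest Borda score (177).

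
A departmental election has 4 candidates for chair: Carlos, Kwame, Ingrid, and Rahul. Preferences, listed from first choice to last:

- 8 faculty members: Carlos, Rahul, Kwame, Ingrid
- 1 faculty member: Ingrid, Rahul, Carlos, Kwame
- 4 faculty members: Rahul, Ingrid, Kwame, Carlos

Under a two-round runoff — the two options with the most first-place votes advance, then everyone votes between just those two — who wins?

Carlos

Round 1 first-place votes: Carlos 8, Kwame 0, Ingrid 1, Rahul 4.
Carlos and Rahul advance.
Runoff: Carlos is preferred to Rahul by 8 voters; Rahul by 5.
Carlos wins the runoff.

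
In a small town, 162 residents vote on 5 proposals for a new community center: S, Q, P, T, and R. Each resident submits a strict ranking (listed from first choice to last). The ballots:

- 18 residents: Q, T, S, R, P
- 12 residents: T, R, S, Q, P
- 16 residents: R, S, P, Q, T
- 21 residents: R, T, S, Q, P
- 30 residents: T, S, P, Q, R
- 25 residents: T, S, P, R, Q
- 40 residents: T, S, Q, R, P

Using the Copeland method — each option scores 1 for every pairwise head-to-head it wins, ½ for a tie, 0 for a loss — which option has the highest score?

S: beats Q, P, and R; loses to T → score 3.
Q: beats P and R; loses to S and T → score 2.
P: loses to S, Q, T, and R → score 0.
T: beats S, Q, P, and R → score 4.
R: beats P; loses to S, Q, and T → score 1.
T has the best pairwise record.

T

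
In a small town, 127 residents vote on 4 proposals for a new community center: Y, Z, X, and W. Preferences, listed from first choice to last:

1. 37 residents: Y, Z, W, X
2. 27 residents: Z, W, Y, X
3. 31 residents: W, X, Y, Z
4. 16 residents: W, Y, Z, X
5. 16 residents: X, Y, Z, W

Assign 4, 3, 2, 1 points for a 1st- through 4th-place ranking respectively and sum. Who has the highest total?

Y: 37·4 + 27·2 + 31·2 + 16·3 + 16·3 = 360
Z: 37·3 + 27·4 + 31·1 + 16·2 + 16·2 = 314
X: 37·1 + 27·1 + 31·3 + 16·1 + 16·4 = 237
W: 37·2 + 27·3 + 31·4 + 16·4 + 16·1 = 359
Y has the highest Borda score (360).

Y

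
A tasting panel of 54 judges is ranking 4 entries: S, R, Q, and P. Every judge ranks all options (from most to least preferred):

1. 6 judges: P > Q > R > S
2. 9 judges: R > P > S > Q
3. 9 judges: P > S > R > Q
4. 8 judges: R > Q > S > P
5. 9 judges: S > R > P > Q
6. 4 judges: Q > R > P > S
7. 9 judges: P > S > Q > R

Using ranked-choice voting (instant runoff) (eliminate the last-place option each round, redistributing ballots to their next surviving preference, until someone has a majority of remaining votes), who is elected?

Round 1: S 9, R 17, Q 4, P 24. Eliminate Q.
Round 2: S 9, R 21, P 24. Eliminate S.
Round 3: R 30, P 24. R has a majority.

R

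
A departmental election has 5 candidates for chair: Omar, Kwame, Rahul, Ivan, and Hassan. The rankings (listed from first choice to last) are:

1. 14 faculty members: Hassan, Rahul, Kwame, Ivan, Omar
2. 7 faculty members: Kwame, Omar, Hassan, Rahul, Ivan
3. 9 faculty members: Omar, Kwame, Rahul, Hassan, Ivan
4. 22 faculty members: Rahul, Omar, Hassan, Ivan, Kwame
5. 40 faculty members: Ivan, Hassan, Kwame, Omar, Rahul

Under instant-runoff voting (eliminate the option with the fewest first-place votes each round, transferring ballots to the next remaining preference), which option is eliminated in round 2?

Hassan

Round 1: Omar 9, Kwame 7, Rahul 22, Ivan 40, Hassan 14. Eliminate Kwame.
Round 2: Omar 16, Rahul 22, Ivan 40, Hassan 14. Eliminate Hassan.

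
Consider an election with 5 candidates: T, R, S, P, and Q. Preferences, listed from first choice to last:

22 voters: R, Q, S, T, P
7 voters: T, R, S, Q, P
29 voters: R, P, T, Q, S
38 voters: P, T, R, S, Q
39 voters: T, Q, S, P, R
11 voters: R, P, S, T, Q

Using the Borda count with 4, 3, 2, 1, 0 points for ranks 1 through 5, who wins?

T

T: 22·1 + 7·4 + 29·2 + 38·3 + 39·4 + 11·1 = 389
R: 22·4 + 7·3 + 29·4 + 38·2 + 39·0 + 11·4 = 345
S: 22·2 + 7·2 + 29·0 + 38·1 + 39·2 + 11·2 = 196
P: 22·0 + 7·0 + 29·3 + 38·4 + 39·1 + 11·3 = 311
Q: 22·3 + 7·1 + 29·1 + 38·0 + 39·3 + 11·0 = 219
T has the highest Borda score (389).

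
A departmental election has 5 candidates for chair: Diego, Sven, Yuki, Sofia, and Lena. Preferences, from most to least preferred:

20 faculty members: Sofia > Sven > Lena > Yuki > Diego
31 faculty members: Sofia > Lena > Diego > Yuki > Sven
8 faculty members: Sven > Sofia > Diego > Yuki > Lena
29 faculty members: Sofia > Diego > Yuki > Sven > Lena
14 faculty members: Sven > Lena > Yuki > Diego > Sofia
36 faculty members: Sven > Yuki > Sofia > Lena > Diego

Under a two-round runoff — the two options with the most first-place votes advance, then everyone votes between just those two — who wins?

Round 1 first-place votes: Diego 0, Sven 58, Yuki 0, Sofia 80, Lena 0.
Sofia and Sven advance.
Runoff: Sofia is preferred to Sven by 80 voters; Sven by 58.
Sofia wins the runoff.

Sofia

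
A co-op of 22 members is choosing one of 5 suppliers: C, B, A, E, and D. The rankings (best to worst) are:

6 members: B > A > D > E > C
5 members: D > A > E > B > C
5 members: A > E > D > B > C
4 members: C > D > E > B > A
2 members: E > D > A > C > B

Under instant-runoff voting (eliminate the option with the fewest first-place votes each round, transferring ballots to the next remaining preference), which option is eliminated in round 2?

Round 1: C 4, B 6, A 5, E 2, D 5. Eliminate E.
Round 2: C 4, B 6, A 5, D 7. Eliminate C.

C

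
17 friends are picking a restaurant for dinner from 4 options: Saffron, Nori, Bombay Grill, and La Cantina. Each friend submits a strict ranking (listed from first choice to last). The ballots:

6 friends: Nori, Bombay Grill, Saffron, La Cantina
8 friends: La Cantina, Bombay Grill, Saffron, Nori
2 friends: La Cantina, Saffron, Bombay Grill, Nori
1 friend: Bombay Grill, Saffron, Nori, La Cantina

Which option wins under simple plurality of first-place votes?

First-place votes: Saffron 0, Nori 6, Bombay Grill 1, La Cantina 10.
La Cantina has the most first-place votes.

La Cantina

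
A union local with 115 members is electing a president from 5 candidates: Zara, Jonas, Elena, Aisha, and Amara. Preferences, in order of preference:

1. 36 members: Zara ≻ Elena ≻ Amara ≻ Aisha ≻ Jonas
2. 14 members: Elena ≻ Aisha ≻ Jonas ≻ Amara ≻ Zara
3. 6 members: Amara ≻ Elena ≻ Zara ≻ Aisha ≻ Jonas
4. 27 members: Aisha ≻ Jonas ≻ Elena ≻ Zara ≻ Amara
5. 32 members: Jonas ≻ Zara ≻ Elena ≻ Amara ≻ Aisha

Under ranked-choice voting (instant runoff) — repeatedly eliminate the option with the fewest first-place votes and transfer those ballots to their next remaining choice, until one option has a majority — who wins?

Round 1: Zara 36, Jonas 32, Elena 14, Aisha 27, Amara 6. Eliminate Amara.
Round 2: Zara 36, Jonas 32, Elena 20, Aisha 27. Eliminate Elena.
Round 3: Zara 42, Jonas 32, Aisha 41. Eliminate Jonas.
Round 4: Zara 74, Aisha 41. Zara has a majority.

Zara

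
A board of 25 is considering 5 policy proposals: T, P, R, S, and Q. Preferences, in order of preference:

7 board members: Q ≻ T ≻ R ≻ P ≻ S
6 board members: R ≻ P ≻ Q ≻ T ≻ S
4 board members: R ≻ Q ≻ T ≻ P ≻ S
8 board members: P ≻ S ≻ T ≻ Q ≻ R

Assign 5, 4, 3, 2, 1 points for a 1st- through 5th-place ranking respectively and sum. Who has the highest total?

P

T: 7·4 + 6·2 + 4·3 + 8·3 = 76
P: 7·2 + 6·4 + 4·2 + 8·5 = 86
R: 7·3 + 6·5 + 4·5 + 8·1 = 79
S: 7·1 + 6·1 + 4·1 + 8·4 = 49
Q: 7·5 + 6·3 + 4·4 + 8·2 = 85
P has the highest Borda score (86).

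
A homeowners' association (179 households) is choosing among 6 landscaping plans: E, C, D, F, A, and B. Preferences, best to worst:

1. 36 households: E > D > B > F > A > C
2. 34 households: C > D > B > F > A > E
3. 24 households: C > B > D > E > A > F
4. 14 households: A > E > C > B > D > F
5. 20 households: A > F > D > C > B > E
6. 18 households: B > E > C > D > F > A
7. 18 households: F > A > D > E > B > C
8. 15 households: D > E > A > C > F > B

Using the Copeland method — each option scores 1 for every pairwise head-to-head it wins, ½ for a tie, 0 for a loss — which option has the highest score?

E: beats C, F, and A; loses to D and B → score 3.
C: beats D, F, and B; loses to E and A → score 3.
D: beats E, F, A, and B; loses to C → score 4.
F: beats A; loses to E, C, D, and B → score 1.
A: beats C; loses to E, D, F, and B → score 1.
B: beats E, F, and A; loses to C and D → score 3.
D has the best pairwise record.

D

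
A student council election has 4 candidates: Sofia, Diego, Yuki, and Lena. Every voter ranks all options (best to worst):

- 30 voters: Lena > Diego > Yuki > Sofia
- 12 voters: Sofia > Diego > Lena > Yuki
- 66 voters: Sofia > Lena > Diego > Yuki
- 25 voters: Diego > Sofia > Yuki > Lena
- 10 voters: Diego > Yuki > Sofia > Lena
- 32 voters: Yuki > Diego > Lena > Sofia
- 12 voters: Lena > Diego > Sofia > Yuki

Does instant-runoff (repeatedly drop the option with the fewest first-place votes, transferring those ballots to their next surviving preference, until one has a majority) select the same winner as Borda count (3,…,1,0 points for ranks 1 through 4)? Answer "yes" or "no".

Instant-runoff — R1 Sofia 78, Diego 35, Yuki 32, Lena 42 (Yuki out); R2 Sofia 78, Diego 67, Lena 42 (Lena out); R3 Sofia 78, Diego 109 (Diego winner). Winner: Diego.
Borda — scores: Sofia 306, Diego 343, Yuki 171, Lena 302. Winner: Diego.
The two methods agree.

yes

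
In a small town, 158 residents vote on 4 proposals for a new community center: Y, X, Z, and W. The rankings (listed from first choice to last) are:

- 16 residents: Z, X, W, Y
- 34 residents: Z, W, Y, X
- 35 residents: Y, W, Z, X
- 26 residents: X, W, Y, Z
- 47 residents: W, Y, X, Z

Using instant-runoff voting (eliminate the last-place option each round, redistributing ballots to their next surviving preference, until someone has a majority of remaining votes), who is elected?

W

Round 1: Y 35, X 26, Z 50, W 47. Eliminate X.
Round 2: Y 35, Z 50, W 73. Eliminate Y.
Round 3: Z 50, W 108. W has a majority.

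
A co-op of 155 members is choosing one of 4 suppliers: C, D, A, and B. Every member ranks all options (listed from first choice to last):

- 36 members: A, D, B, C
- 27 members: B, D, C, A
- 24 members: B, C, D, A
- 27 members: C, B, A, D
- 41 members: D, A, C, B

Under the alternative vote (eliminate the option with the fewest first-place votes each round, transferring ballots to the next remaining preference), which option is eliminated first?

C

Round 1: C 27, D 41, A 36, B 51. Eliminate C.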